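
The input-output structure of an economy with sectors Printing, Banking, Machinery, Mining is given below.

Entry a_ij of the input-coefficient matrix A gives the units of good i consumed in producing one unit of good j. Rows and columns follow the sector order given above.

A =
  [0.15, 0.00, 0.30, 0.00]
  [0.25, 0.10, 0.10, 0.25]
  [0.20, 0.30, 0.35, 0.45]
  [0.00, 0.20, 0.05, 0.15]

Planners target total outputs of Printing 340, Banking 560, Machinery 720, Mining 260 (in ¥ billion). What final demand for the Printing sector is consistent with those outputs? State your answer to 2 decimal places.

I − A =
  [   0.85     0.00    -0.30     0.00]
  [  -0.25     0.90    -0.10    -0.25]
  [  -0.20    -0.30     0.65    -0.45]
  [   0.00    -0.20    -0.05     0.85]
d = (I − A) x:
  d_1 = (+0.85)·340 + (+0.00)·560 + (-0.30)·720 + (+0.00)·260 = 73.00
  d_2 = (-0.25)·340 + (+0.90)·560 + (-0.10)·720 + (-0.25)·260 = 282.00
  d_3 = (-0.20)·340 + (-0.30)·560 + (+0.65)·720 + (-0.45)·260 = 115.00
  d_4 = (+0.00)·340 + (-0.20)·560 + (-0.05)·720 + (+0.85)·260 = 73.00

d_1 = 73.00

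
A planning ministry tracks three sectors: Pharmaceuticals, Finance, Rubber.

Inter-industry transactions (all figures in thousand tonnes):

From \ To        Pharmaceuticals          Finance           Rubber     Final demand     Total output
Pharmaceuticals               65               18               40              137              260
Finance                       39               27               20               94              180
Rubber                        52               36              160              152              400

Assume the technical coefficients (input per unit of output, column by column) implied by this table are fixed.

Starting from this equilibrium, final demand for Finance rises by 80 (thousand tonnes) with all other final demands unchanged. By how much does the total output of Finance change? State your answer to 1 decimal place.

Δx_2 = 99.7

Technical coefficients a_ij = z_ij / X_j:
  a_11 = 65/260 = 0.25, a_21 = 39/260 = 0.15, a_31 = 52/260 = 0.20
  a_12 = 18/180 = 0.10, a_22 = 27/180 = 0.15, a_32 = 36/180 = 0.20
  a_13 = 40/400 = 0.10, a_23 = 20/400 = 0.05, a_33 = 160/400 = 0.40
I − A =
  [   0.75    -0.10    -0.10]
  [  -0.15     0.85    -0.05]
  [  -0.20    -0.20     0.60]
Cofactors of I−A, C_ij = (−1)^(i+j)·(minor ij) (rows/columns in the sector order above):
  C_11 = (0.85)(0.60) − (-0.05)(-0.20) = 0.5000
  C_12 = −[(-0.15)(0.60) − (-0.05)(-0.20)] = 0.1000
  C_13 = (-0.15)(-0.20) − (0.85)(-0.20) = 0.2000
  C_21 = −[(-0.10)(0.60) − (-0.10)(-0.20)] = 0.0800
  C_22 = (0.75)(0.60) − (-0.10)(-0.20) = 0.4300
  C_23 = −[(0.75)(-0.20) − (-0.10)(-0.20)] = 0.1700
  C_31 = (-0.10)(-0.05) − (-0.10)(0.85) = 0.0900
  C_32 = −[(0.75)(-0.05) − (-0.10)(-0.15)] = 0.0525
  C_33 = (0.75)(0.85) − (-0.10)(-0.15) = 0.6225
det(I−A) = Σ_j (I−A)_1j·C_1j = (0.75)(0.5000) + (-0.10)(0.1000) + (-0.10)(0.2000) = 0.3450
adj(I−A) = Cᵀ =
  [ 0.5000   0.0800   0.0900]
  [ 0.1000   0.4300   0.0525]
  [ 0.2000   0.1700   0.6225]
(I − A)⁻¹ = adj(I−A) / det(I−A) ≈
  [   1.4493     0.2319     0.2609]
  [   0.2899     1.2464     0.1522]
  [   0.5797     0.4928     1.8043]
Δx = (I − A)⁻¹ Δd with Δd having +80 in the Finance component and 0 elsewhere.
So Δx_2 = L_22 · (+80), where L_22 = adj(I−A)_22 / det(I−A) = 0.4300 / 0.3450.
Δx_2 = 0.4300 × (+80) / 0.3450 = 34.40 / 0.3450 ≈ 99.7.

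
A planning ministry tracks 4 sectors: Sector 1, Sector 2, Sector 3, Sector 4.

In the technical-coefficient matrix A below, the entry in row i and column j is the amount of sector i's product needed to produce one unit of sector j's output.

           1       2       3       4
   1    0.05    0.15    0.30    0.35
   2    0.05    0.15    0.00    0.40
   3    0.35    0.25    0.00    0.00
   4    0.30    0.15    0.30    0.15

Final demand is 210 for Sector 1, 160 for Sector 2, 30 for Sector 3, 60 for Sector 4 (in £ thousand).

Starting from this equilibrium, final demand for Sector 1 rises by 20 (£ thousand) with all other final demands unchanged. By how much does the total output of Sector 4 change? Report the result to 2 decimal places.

Δx_4 = 19.53

I − A =
  [   0.95    -0.15    -0.30    -0.35]
  [  -0.05     0.85     0.00    -0.40]
  [  -0.35    -0.25     1.00     0.00]
  [  -0.30    -0.15    -0.30     0.85]
Compute the cofactors C_ij = (−1)^(i+j)·(3×3 minor ij) of I−A; the adjugate is their transpose:
adj(I−A) = Cᵀ =
  [ 0.632500   0.270000   0.306000   0.387500]
  [ 0.204500   0.576500   0.168000   0.355500]
  [ 0.272500   0.238625   0.513125   0.224500]
  [ 0.355500   0.281250   0.318750   0.707000]
det(I−A) = Σ_j (I−A)_1j·C_1j = (0.95)(0.632500) + (-0.15)(0.204500) + (-0.30)(0.272500) + (-0.35)(0.355500) = 0.364025
(I − A)⁻¹ = adj(I−A) / det(I−A) ≈
  [   1.7375     0.7417     0.8406     1.0645]
  [   0.5618     1.5837     0.4615     0.9766]
  [   0.7486     0.6555     1.4096     0.6167]
  [   0.9766     0.7726     0.8756     1.9422]
Δx = (I − A)⁻¹ Δd with Δd having +20 in the Sector 1 component and 0 elsewhere.
So Δx_4 = L_41 · (+20), where L_41 = adj(I−A)_41 / det(I−A) = 0.355500 / 0.364025.
Δx_4 = 0.355500 × (+20) / 0.364025 = 7.11 / 0.364025 ≈ 19.53.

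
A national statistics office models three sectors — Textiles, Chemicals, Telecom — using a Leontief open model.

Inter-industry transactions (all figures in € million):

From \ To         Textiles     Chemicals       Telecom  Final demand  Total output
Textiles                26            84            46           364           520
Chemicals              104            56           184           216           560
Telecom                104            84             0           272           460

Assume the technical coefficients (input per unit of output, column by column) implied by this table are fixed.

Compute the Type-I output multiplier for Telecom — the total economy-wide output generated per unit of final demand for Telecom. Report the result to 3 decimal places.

Technical coefficients a_ij = z_ij / X_j:
  a_11 = 26/520 = 0.05, a_21 = 104/520 = 0.20, a_31 = 104/520 = 0.20
  a_12 = 84/560 = 0.15, a_22 = 56/560 = 0.10, a_32 = 84/560 = 0.15
  a_13 = 46/460 = 0.10, a_23 = 184/460 = 0.40, a_33 = 0/460 = 0.00
I − A =
  [   0.95    -0.15    -0.10]
  [  -0.20     0.90    -0.40]
  [  -0.20    -0.15     1.00]
Cofactors of I−A, C_ij = (−1)^(i+j)·(minor ij) (rows/columns in the sector order above):
  C_11 = (0.90)(1.00) − (-0.40)(-0.15) = 0.8400
  C_12 = −[(-0.20)(1.00) − (-0.40)(-0.20)] = 0.2800
  C_13 = (-0.20)(-0.15) − (0.90)(-0.20) = 0.2100
  C_21 = −[(-0.15)(1.00) − (-0.10)(-0.15)] = 0.1650
  C_22 = (0.95)(1.00) − (-0.10)(-0.20) = 0.9300
  C_23 = −[(0.95)(-0.15) − (-0.15)(-0.20)] = 0.1725
  C_31 = (-0.15)(-0.40) − (-0.10)(0.90) = 0.1500
  C_32 = −[(0.95)(-0.40) − (-0.10)(-0.20)] = 0.4000
  C_33 = (0.95)(0.90) − (-0.15)(-0.20) = 0.8250
det(I−A) = Σ_j (I−A)_1j·C_1j = (0.95)(0.8400) + (-0.15)(0.2800) + (-0.10)(0.2100) = 0.7350
adj(I−A) = Cᵀ =
  [ 0.8400   0.1650   0.1500]
  [ 0.2800   0.9300   0.4000]
  [ 0.2100   0.1725   0.8250]
(I − A)⁻¹ = adj(I−A) / det(I−A) ≈
  [   1.1429     0.2245     0.2041]
  [   0.3810     1.2653     0.5442]
  [   0.2857     0.2347     1.1224]
The output multiplier for sector j is the column-j sum of the Leontief inverse (I − A)⁻¹ = adj(I−A) / det(I−A).
Column 3 of adj(I−A): (0.1500, 0.4000, 0.8250); det(I−A) = 0.7350.
m_3 = (0.1500 + 0.4000 + 0.8250) / 0.7350 = 1.375 / 0.7350 ≈ 1.871.

m_3 = 1.871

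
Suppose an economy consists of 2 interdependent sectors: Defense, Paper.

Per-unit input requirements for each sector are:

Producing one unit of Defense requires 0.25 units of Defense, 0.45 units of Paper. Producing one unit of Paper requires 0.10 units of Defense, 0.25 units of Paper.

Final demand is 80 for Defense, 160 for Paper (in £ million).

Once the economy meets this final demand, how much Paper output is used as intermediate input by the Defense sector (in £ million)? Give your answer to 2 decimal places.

z_PD = 66.09

I − A =
  [   0.75    -0.10]
  [  -0.45     0.75]
det(I−A) = (0.75)(0.75) − (-0.10)(-0.45) = 0.5175
adj(I−A) = [[0.75, 0.10], [0.45, 0.75]]
(I − A)⁻¹ = adj(I−A) / det(I−A) ≈
  [   1.4493     0.1932]
  [   0.8696     1.4493]
First solve x = (I − A)⁻¹ d = adj(I−A)·d / det(I−A); in particular x_D = (0.75·80 + 0.10·160) / 0.5175 = 76.00 / 0.5175 ≈ 146.8599.
Intermediate flow from P to D: z_PD = a_PD · x_D = 0.45 × 76.00 / 0.5175 = 34.20 / 0.5175 ≈ 66.09.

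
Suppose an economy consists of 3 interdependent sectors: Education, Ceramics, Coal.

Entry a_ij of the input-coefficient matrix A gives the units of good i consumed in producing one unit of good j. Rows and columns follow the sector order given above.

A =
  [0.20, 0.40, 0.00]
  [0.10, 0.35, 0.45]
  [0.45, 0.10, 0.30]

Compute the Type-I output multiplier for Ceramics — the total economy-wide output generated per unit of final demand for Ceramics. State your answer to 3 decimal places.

m_2 = 5.023

I − A =
  [   0.80    -0.40     0.00]
  [  -0.10     0.65    -0.45]
  [  -0.45    -0.10     0.70]
Cofactors of I−A, C_ij = (−1)^(i+j)·(minor ij) (rows/columns in the sector order above):
  C_11 = (0.65)(0.70) − (-0.45)(-0.10) = 0.4100
  C_12 = −[(-0.10)(0.70) − (-0.45)(-0.45)] = 0.2725
  C_13 = (-0.10)(-0.10) − (0.65)(-0.45) = 0.3025
  C_21 = −[(-0.40)(0.70) − (0.00)(-0.10)] = 0.2800
  C_22 = (0.80)(0.70) − (0.00)(-0.45) = 0.5600
  C_23 = −[(0.80)(-0.10) − (-0.40)(-0.45)] = 0.2600
  C_31 = (-0.40)(-0.45) − (0.00)(0.65) = 0.1800
  C_32 = −[(0.80)(-0.45) − (0.00)(-0.10)] = 0.3600
  C_33 = (0.80)(0.65) − (-0.40)(-0.10) = 0.4800
det(I−A) = Σ_j (I−A)_1j·C_1j = (0.80)(0.4100) + (-0.40)(0.2725) + (0.00)(0.3025) = 0.2190
adj(I−A) = Cᵀ =
  [ 0.4100   0.2800   0.1800]
  [ 0.2725   0.5600   0.3600]
  [ 0.3025   0.2600   0.4800]
(I − A)⁻¹ = adj(I−A) / det(I−A) ≈
  [   1.8721     1.2785     0.8219]
  [   1.2443     2.5571     1.6438]
  [   1.3813     1.1872     2.1918]
The output multiplier for sector j is the column-j sum of the Leontief inverse (I − A)⁻¹ = adj(I−A) / det(I−A).
Column 2 of adj(I−A): (0.2800, 0.5600, 0.2600); det(I−A) = 0.2190.
m_2 = (0.2800 + 0.5600 + 0.2600) / 0.2190 = 1.10 / 0.2190 ≈ 5.023.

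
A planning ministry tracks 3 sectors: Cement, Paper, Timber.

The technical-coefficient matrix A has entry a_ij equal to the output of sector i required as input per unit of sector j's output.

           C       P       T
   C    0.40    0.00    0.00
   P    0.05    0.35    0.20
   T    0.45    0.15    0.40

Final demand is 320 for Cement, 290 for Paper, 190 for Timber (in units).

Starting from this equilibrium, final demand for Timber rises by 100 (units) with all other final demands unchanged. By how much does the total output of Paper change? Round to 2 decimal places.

Δx_P = 55.56

I − A =
  [   0.60     0.00     0.00]
  [  -0.05     0.65    -0.20]
  [  -0.45    -0.15     0.60]
Cofactors of I−A, C_ij = (−1)^(i+j)·(minor ij) (rows/columns in the sector order above):
  C_11 = (0.65)(0.60) − (-0.20)(-0.15) = 0.3600
  C_12 = −[(-0.05)(0.60) − (-0.20)(-0.45)] = 0.1200
  C_13 = (-0.05)(-0.15) − (0.65)(-0.45) = 0.3000
  C_21 = −[(0.00)(0.60) − (0.00)(-0.15)] = 0.0000
  C_22 = (0.60)(0.60) − (0.00)(-0.45) = 0.3600
  C_23 = −[(0.60)(-0.15) − (0.00)(-0.45)] = 0.0900
  C_31 = (0.00)(-0.20) − (0.00)(0.65) = 0.0000
  C_32 = −[(0.60)(-0.20) − (0.00)(-0.05)] = 0.1200
  C_33 = (0.60)(0.65) − (0.00)(-0.05) = 0.3900
det(I−A) = Σ_j (I−A)_1j·C_1j = (0.60)(0.3600) + (0.00)(0.1200) + (0.00)(0.3000) = 0.2160
adj(I−A) = Cᵀ =
  [ 0.3600   0.0000   0.0000]
  [ 0.1200   0.3600   0.1200]
  [ 0.3000   0.0900   0.3900]
(I − A)⁻¹ = adj(I−A) / det(I−A) ≈
  [   1.6667     0.0000     0.0000]
  [   0.5556     1.6667     0.5556]
  [   1.3889     0.4167     1.8056]
Δx = (I − A)⁻¹ Δd with Δd having +100 in the Timber component and 0 elsewhere.
So Δx_P = L_PT · (+100), where L_PT = adj(I−A)_PT / det(I−A) = 0.1200 / 0.2160.
Δx_P = 0.1200 × (+100) / 0.2160 = 12.00 / 0.2160 ≈ 55.56.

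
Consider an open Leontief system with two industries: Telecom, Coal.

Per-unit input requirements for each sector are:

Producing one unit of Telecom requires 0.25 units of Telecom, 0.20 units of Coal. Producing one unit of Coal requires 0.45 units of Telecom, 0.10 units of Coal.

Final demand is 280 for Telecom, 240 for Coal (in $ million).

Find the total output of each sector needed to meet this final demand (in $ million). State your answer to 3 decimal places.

x_1 = 615.385, x_2 = 403.419

I − A =
  [   0.75    -0.45]
  [  -0.20     0.90]
det(I−A) = (0.75)(0.90) − (-0.45)(-0.20) = 0.5850
adj(I−A) = [[0.90, 0.45], [0.20, 0.75]]
(I − A)⁻¹ = adj(I−A) / det(I−A) ≈
  [   1.5385     0.7692]
  [   0.3419     1.2821]
x = (I − A)⁻¹ d = adj(I−A)·d / det(I−A), with det(I−A) = 0.5850:
  x_1 = (0.90·280 + 0.45·240) / 0.5850 = 360.00 / 0.5850 ≈ 615.385
  x_2 = (0.20·280 + 0.75·240) / 0.5850 = 236.00 / 0.5850 ≈ 403.419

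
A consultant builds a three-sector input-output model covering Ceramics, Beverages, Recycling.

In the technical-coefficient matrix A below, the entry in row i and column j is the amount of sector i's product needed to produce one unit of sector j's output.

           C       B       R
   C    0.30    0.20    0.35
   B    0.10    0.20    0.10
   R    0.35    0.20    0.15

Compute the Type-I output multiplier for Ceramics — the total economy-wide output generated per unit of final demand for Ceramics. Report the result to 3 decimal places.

I − A =
  [   0.70    -0.20    -0.35]
  [  -0.10     0.80    -0.10]
  [  -0.35    -0.20     0.85]
Cofactors of I−A, C_ij = (−1)^(i+j)·(minor ij) (rows/columns in the sector order above):
  C_11 = (0.80)(0.85) − (-0.10)(-0.20) = 0.6600
  C_12 = −[(-0.10)(0.85) − (-0.10)(-0.35)] = 0.1200
  C_13 = (-0.10)(-0.20) − (0.80)(-0.35) = 0.3000
  C_21 = −[(-0.20)(0.85) − (-0.35)(-0.20)] = 0.2400
  C_22 = (0.70)(0.85) − (-0.35)(-0.35) = 0.4725
  C_23 = −[(0.70)(-0.20) − (-0.20)(-0.35)] = 0.2100
  C_31 = (-0.20)(-0.10) − (-0.35)(0.80) = 0.3000
  C_32 = −[(0.70)(-0.10) − (-0.35)(-0.10)] = 0.1050
  C_33 = (0.70)(0.80) − (-0.20)(-0.10) = 0.5400
det(I−A) = Σ_j (I−A)_1j·C_1j = (0.70)(0.6600) + (-0.20)(0.1200) + (-0.35)(0.3000) = 0.3330
adj(I−A) = Cᵀ =
  [ 0.6600   0.2400   0.3000]
  [ 0.1200   0.4725   0.1050]
  [ 0.3000   0.2100   0.5400]
(I − A)⁻¹ = adj(I−A) / det(I−A) ≈
  [   1.9820     0.7207     0.9009]
  [   0.3604     1.4189     0.3153]
  [   0.9009     0.6306     1.6216]
The output multiplier for sector j is the column-j sum of the Leontief inverse (I − A)⁻¹ = adj(I−A) / det(I−A).
Column C of adj(I−A): (0.6600, 0.1200, 0.3000); det(I−A) = 0.3330.
m_C = (0.6600 + 0.1200 + 0.3000) / 0.3330 = 1.08 / 0.3330 ≈ 3.243.

m_C = 3.243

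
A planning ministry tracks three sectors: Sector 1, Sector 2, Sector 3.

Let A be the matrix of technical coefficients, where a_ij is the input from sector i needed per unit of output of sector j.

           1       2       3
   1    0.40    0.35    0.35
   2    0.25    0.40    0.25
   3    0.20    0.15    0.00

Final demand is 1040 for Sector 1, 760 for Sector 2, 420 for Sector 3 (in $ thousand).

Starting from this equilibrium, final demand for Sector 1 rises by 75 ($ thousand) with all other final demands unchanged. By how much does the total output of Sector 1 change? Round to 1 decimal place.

Δx_1 = 237.8

I − A =
  [   0.60    -0.35    -0.35]
  [  -0.25     0.60    -0.25]
  [  -0.20    -0.15     1.00]
Cofactors of I−A, C_ij = (−1)^(i+j)·(minor ij) (rows/columns in the sector order above):
  C_11 = (0.60)(1.00) − (-0.25)(-0.15) = 0.5625
  C_12 = −[(-0.25)(1.00) − (-0.25)(-0.20)] = 0.3000
  C_13 = (-0.25)(-0.15) − (0.60)(-0.20) = 0.1575
  C_21 = −[(-0.35)(1.00) − (-0.35)(-0.15)] = 0.4025
  C_22 = (0.60)(1.00) − (-0.35)(-0.20) = 0.5300
  C_23 = −[(0.60)(-0.15) − (-0.35)(-0.20)] = 0.1600
  C_31 = (-0.35)(-0.25) − (-0.35)(0.60) = 0.2975
  C_32 = −[(0.60)(-0.25) − (-0.35)(-0.25)] = 0.2375
  C_33 = (0.60)(0.60) − (-0.35)(-0.25) = 0.2725
det(I−A) = Σ_j (I−A)_1j·C_1j = (0.60)(0.5625) + (-0.35)(0.3000) + (-0.35)(0.1575) = 0.177375
adj(I−A) = Cᵀ =
  [ 0.5625   0.4025   0.2975]
  [ 0.3000   0.5300   0.2375]
  [ 0.1575   0.1600   0.2725]
(I − A)⁻¹ = adj(I−A) / det(I−A) ≈
  [   3.1712     2.2692     1.6772]
  [   1.6913     2.9880     1.3390]
  [   0.8879     0.9020     1.5363]
Δx = (I − A)⁻¹ Δd with Δd having +75 in the Sector 1 component and 0 elsewhere.
So Δx_1 = L_11 · (+75), where L_11 = adj(I−A)_11 / det(I−A) = 0.5625 / 0.177375.
Δx_1 = 0.5625 × (+75) / 0.177375 = 42.1875 / 0.177375 ≈ 237.8.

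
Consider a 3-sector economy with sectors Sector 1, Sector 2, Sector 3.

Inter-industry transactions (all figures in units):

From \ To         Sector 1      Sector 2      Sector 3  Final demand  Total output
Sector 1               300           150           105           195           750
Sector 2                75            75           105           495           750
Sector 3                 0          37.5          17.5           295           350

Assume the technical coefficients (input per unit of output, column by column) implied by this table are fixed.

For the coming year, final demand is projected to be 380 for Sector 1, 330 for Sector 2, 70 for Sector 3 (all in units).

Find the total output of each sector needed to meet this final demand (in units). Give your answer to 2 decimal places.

x_1 = 847.88, x_2 = 494.11, x_3 = 99.69

Technical coefficients a_ij = z_ij / X_j:
  a_11 = 300/750 = 0.40, a_21 = 75/750 = 0.10, a_31 = 0/750 = 0.00
  a_12 = 150/750 = 0.20, a_22 = 75/750 = 0.10, a_32 = 37.5/750 = 0.05
  a_13 = 105/350 = 0.30, a_23 = 105/350 = 0.30, a_33 = 17.5/350 = 0.05
I − A =
  [   0.60    -0.20    -0.30]
  [  -0.10     0.90    -0.30]
  [   0.00    -0.05     0.95]
Cofactors of I−A, C_ij = (−1)^(i+j)·(minor ij) (rows/columns in the sector order above):
  C_11 = (0.90)(0.95) − (-0.30)(-0.05) = 0.8400
  C_12 = −[(-0.10)(0.95) − (-0.30)(0.00)] = 0.0950
  C_13 = (-0.10)(-0.05) − (0.90)(0.00) = 0.0050
  C_21 = −[(-0.20)(0.95) − (-0.30)(-0.05)] = 0.2050
  C_22 = (0.60)(0.95) − (-0.30)(0.00) = 0.5700
  C_23 = −[(0.60)(-0.05) − (-0.20)(0.00)] = 0.0300
  C_31 = (-0.20)(-0.30) − (-0.30)(0.90) = 0.3300
  C_32 = −[(0.60)(-0.30) − (-0.30)(-0.10)] = 0.2100
  C_33 = (0.60)(0.90) − (-0.20)(-0.10) = 0.5200
det(I−A) = Σ_j (I−A)_1j·C_1j = (0.60)(0.8400) + (-0.20)(0.0950) + (-0.30)(0.0050) = 0.4835
adj(I−A) = Cᵀ =
  [ 0.8400   0.2050   0.3300]
  [ 0.0950   0.5700   0.2100]
  [ 0.0050   0.0300   0.5200]
(I − A)⁻¹ = adj(I−A) / det(I−A) ≈
  [   1.7373     0.4240     0.6825]
  [   0.1965     1.1789     0.4343]
  [   0.0103     0.0620     1.0755]
x = (I − A)⁻¹ d = adj(I−A)·d / det(I−A), with det(I−A) = 0.4835:
  x_1 = (0.8400·380 + 0.2050·330 + 0.3300·70) / 0.4835 = 409.95 / 0.4835 ≈ 847.88
  x_2 = (0.0950·380 + 0.5700·330 + 0.2100·70) / 0.4835 = 238.90 / 0.4835 ≈ 494.11
  x_3 = (0.0050·380 + 0.0300·330 + 0.5200·70) / 0.4835 = 48.20 / 0.4835 ≈ 99.69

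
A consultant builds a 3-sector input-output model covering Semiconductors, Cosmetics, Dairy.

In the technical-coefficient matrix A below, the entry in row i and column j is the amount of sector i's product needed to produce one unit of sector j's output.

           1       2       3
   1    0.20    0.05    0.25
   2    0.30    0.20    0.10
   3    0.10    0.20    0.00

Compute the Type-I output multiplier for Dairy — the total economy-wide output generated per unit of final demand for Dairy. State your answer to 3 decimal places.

I − A =
  [   0.80    -0.05    -0.25]
  [  -0.30     0.80    -0.10]
  [  -0.10    -0.20     1.00]
Cofactors of I−A, C_ij = (−1)^(i+j)·(minor ij) (rows/columns in the sector order above):
  C_11 = (0.80)(1.00) − (-0.10)(-0.20) = 0.7800
  C_12 = −[(-0.30)(1.00) − (-0.10)(-0.10)] = 0.3100
  C_13 = (-0.30)(-0.20) − (0.80)(-0.10) = 0.1400
  C_21 = −[(-0.05)(1.00) − (-0.25)(-0.20)] = 0.1000
  C_22 = (0.80)(1.00) − (-0.25)(-0.10) = 0.7750
  C_23 = −[(0.80)(-0.20) − (-0.05)(-0.10)] = 0.1650
  C_31 = (-0.05)(-0.10) − (-0.25)(0.80) = 0.2050
  C_32 = −[(0.80)(-0.10) − (-0.25)(-0.30)] = 0.1550
  C_33 = (0.80)(0.80) − (-0.05)(-0.30) = 0.6250
det(I−A) = Σ_j (I−A)_1j·C_1j = (0.80)(0.7800) + (-0.05)(0.3100) + (-0.25)(0.1400) = 0.5735
adj(I−A) = Cᵀ =
  [ 0.7800   0.1000   0.2050]
  [ 0.3100   0.7750   0.1550]
  [ 0.1400   0.1650   0.6250]
(I − A)⁻¹ = adj(I−A) / det(I−A) ≈
  [   1.3601     0.1744     0.3575]
  [   0.5405     1.3514     0.2703]
  [   0.2441     0.2877     1.0898]
The output multiplier for sector j is the column-j sum of the Leontief inverse (I − A)⁻¹ = adj(I−A) / det(I−A).
Column 3 of adj(I−A): (0.2050, 0.1550, 0.6250); det(I−A) = 0.5735.
m_3 = (0.2050 + 0.1550 + 0.6250) / 0.5735 = 0.985 / 0.5735 ≈ 1.718.

m_3 = 1.718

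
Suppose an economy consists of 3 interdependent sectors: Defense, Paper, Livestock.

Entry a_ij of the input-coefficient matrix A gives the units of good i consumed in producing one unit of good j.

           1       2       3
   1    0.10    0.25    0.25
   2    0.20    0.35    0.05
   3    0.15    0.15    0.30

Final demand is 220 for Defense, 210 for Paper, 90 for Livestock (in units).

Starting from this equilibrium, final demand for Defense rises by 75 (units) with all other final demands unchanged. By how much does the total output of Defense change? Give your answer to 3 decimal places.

I − A =
  [   0.90    -0.25    -0.25]
  [  -0.20     0.65    -0.05]
  [  -0.15    -0.15     0.70]
Cofactors of I−A, C_ij = (−1)^(i+j)·(minor ij) (rows/columns in the sector order above):
  C_11 = (0.65)(0.70) − (-0.05)(-0.15) = 0.4475
  C_12 = −[(-0.20)(0.70) − (-0.05)(-0.15)] = 0.1475
  C_13 = (-0.20)(-0.15) − (0.65)(-0.15) = 0.1275
  C_21 = −[(-0.25)(0.70) − (-0.25)(-0.15)] = 0.2125
  C_22 = (0.90)(0.70) − (-0.25)(-0.15) = 0.5925
  C_23 = −[(0.90)(-0.15) − (-0.25)(-0.15)] = 0.1725
  C_31 = (-0.25)(-0.05) − (-0.25)(0.65) = 0.1750
  C_32 = −[(0.90)(-0.05) − (-0.25)(-0.20)] = 0.0950
  C_33 = (0.90)(0.65) − (-0.25)(-0.20) = 0.5350
det(I−A) = Σ_j (I−A)_1j·C_1j = (0.90)(0.4475) + (-0.25)(0.1475) + (-0.25)(0.1275) = 0.3340
adj(I−A) = Cᵀ =
  [ 0.4475   0.2125   0.1750]
  [ 0.1475   0.5925   0.0950]
  [ 0.1275   0.1725   0.5350]
(I − A)⁻¹ = adj(I−A) / det(I−A) ≈
  [   1.3398     0.6362     0.5240]
  [   0.4416     1.7740     0.2844]
  [   0.3817     0.5165     1.6018]
Δx = (I − A)⁻¹ Δd with Δd having +75 in the Defense component and 0 elsewhere.
So Δx_1 = L_11 · (+75), where L_11 = adj(I−A)_11 / det(I−A) = 0.4475 / 0.3340.
Δx_1 = 0.4475 × (+75) / 0.3340 = 33.5625 / 0.3340 ≈ 100.487.

Δx_1 = 100.487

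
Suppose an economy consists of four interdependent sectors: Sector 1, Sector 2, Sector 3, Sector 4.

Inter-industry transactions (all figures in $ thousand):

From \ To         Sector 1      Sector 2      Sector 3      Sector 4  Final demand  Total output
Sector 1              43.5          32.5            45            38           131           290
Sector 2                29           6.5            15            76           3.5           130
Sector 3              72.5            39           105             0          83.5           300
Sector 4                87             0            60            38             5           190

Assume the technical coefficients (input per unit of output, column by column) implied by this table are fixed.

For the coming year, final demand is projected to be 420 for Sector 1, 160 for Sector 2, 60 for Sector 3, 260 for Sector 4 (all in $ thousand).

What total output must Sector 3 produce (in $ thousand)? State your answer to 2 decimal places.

Technical coefficients a_ij = z_ij / X_j:
  a_11 = 43.5/290 = 0.15, a_21 = 29/290 = 0.10, a_31 = 72.5/290 = 0.25, a_41 = 87/290 = 0.30
  a_12 = 32.5/130 = 0.25, a_22 = 6.5/130 = 0.05, a_32 = 39/130 = 0.30, a_42 = 0/130 = 0.00
  a_13 = 45/300 = 0.15, a_23 = 15/300 = 0.05, a_33 = 105/300 = 0.35, a_43 = 60/300 = 0.20
  a_14 = 38/190 = 0.20, a_24 = 76/190 = 0.40, a_34 = 0/190 = 0.00, a_44 = 38/190 = 0.20
I − A =
  [   0.85    -0.25    -0.15    -0.20]
  [  -0.10     0.95    -0.05    -0.40]
  [  -0.25    -0.30     0.65     0.00]
  [  -0.30     0.00    -0.20     0.80]
Compute the cofactors C_ij = (−1)^(i+j)·(3×3 minor ij) of I−A; the adjugate is their transpose:
adj(I−A) = Cᵀ =
  [ 0.458000   0.178000   0.182000   0.203500]
  [ 0.160000   0.363000   0.133000   0.221500]
  [ 0.250000   0.236000   0.539000   0.180500]
  [ 0.234250   0.125750   0.203000   0.452625]
det(I−A) = Σ_j (I−A)_1j·C_1j = (0.85)(0.458000) + (-0.25)(0.160000) + (-0.15)(0.250000) + (-0.20)(0.234250) = 0.26495
(I − A)⁻¹ = adj(I−A) / det(I−A) ≈
  [   1.7286     0.6718     0.6869     0.7681]
  [   0.6039     1.3701     0.5020     0.8360]
  [   0.9436     0.8907     2.0343     0.6813]
  [   0.8841     0.4746     0.7662     1.7083]
x = (I − A)⁻¹ d = adj(I−A)·d / det(I−A), with det(I−A) = 0.26495:
  x_1 = (0.458000·420 + 0.178000·160 + 0.182000·60 + 0.203500·260) / 0.26495 = 284.67 / 0.26495 ≈ 1074.43
  x_2 = (0.160000·420 + 0.363000·160 + 0.133000·60 + 0.221500·260) / 0.26495 = 190.85 / 0.26495 ≈ 720.32
  x_3 = (0.250000·420 + 0.236000·160 + 0.539000·60 + 0.180500·260) / 0.26495 = 222.03 / 0.26495 ≈ 838.01
  x_4 = (0.234250·420 + 0.125750·160 + 0.203000·60 + 0.452625·260) / 0.26495 = 248.3675 / 0.26495 ≈ 937.41

x_3 = 838.01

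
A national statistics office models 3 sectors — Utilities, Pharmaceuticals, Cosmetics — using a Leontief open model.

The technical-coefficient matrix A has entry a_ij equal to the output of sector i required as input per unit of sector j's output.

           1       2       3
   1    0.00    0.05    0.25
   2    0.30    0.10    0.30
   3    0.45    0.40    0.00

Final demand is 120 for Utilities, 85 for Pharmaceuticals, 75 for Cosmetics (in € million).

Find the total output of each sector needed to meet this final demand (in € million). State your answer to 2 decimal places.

I − A =
  [   1.00    -0.05    -0.25]
  [  -0.30     0.90    -0.30]
  [  -0.45    -0.40     1.00]
Cofactors of I−A, C_ij = (−1)^(i+j)·(minor ij) (rows/columns in the sector order above):
  C_11 = (0.90)(1.00) − (-0.30)(-0.40) = 0.7800
  C_12 = −[(-0.30)(1.00) − (-0.30)(-0.45)] = 0.4350
  C_13 = (-0.30)(-0.40) − (0.90)(-0.45) = 0.5250
  C_21 = −[(-0.05)(1.00) − (-0.25)(-0.40)] = 0.1500
  C_22 = (1.00)(1.00) − (-0.25)(-0.45) = 0.8875
  C_23 = −[(1.00)(-0.40) − (-0.05)(-0.45)] = 0.4225
  C_31 = (-0.05)(-0.30) − (-0.25)(0.90) = 0.2400
  C_32 = −[(1.00)(-0.30) − (-0.25)(-0.30)] = 0.3750
  C_33 = (1.00)(0.90) − (-0.05)(-0.30) = 0.8850
det(I−A) = Σ_j (I−A)_1j·C_1j = (1.00)(0.7800) + (-0.05)(0.4350) + (-0.25)(0.5250) = 0.6270
adj(I−A) = Cᵀ =
  [ 0.7800   0.1500   0.2400]
  [ 0.4350   0.8875   0.3750]
  [ 0.5250   0.4225   0.8850]
(I − A)⁻¹ = adj(I−A) / det(I−A) ≈
  [   1.2440     0.2392     0.3828]
  [   0.6938     1.4155     0.5981]
  [   0.8373     0.6738     1.4115]
x = (I − A)⁻¹ d = adj(I−A)·d / det(I−A), with det(I−A) = 0.6270:
  x_1 = (0.7800·120 + 0.1500·85 + 0.2400·75) / 0.6270 = 124.35 / 0.6270 ≈ 198.33
  x_2 = (0.4350·120 + 0.8875·85 + 0.3750·75) / 0.6270 = 155.7625 / 0.6270 ≈ 248.43
  x_3 = (0.5250·120 + 0.4225·85 + 0.8850·75) / 0.6270 = 165.2875 / 0.6270 ≈ 263.62

x_1 = 198.33, x_2 = 248.43, x_3 = 263.62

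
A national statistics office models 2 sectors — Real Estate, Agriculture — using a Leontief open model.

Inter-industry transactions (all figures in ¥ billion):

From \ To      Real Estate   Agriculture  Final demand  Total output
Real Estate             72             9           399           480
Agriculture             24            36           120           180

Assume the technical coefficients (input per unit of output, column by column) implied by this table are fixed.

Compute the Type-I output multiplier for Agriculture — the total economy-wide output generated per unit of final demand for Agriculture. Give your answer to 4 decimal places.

Technical coefficients a_ij = z_ij / X_j:
  a_11 = 72/480 = 0.15, a_21 = 24/480 = 0.05
  a_12 = 9/180 = 0.05, a_22 = 36/180 = 0.20
I − A =
  [   0.85    -0.05]
  [  -0.05     0.80]
det(I−A) = (0.85)(0.80) − (-0.05)(-0.05) = 0.6775
adj(I−A) = [[0.80, 0.05], [0.05, 0.85]]
(I − A)⁻¹ = adj(I−A) / det(I−A) ≈
  [   1.18081     0.07380]
  [   0.07380     1.25461]
The output multiplier for sector j is the column-j sum of the Leontief inverse (I − A)⁻¹ = adj(I−A) / det(I−A).
Column 2 of adj(I−A): (0.05, 0.85); det(I−A) = 0.6775.
m_2 = (0.05 + 0.85) / 0.6775 = 0.90 / 0.6775 ≈ 1.3284.

m_2 = 1.3284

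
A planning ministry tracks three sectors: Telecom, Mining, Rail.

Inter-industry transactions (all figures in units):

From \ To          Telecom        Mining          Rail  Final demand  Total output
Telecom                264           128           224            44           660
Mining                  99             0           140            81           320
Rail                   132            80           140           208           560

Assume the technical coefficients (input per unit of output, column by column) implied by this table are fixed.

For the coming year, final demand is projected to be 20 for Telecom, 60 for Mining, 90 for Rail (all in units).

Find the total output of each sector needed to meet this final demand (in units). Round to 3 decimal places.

x_T = 327.723, x_M = 175.644, x_R = 265.941

Technical coefficients a_ij = z_ij / X_j:
  a_TT = 264/660 = 0.40, a_MT = 99/660 = 0.15, a_RT = 132/660 = 0.20
  a_TM = 128/320 = 0.40, a_MM = 0/320 = 0.00, a_RM = 80/320 = 0.25
  a_TR = 224/560 = 0.40, a_MR = 140/560 = 0.25, a_RR = 140/560 = 0.25
I − A =
  [   0.60    -0.40    -0.40]
  [  -0.15     1.00    -0.25]
  [  -0.20    -0.25     0.75]
Cofactors of I−A, C_ij = (−1)^(i+j)·(minor ij) (rows/columns in the sector order above):
  C_11 = (1.00)(0.75) − (-0.25)(-0.25) = 0.6875
  C_12 = −[(-0.15)(0.75) − (-0.25)(-0.20)] = 0.1625
  C_13 = (-0.15)(-0.25) − (1.00)(-0.20) = 0.2375
  C_21 = −[(-0.40)(0.75) − (-0.40)(-0.25)] = 0.4000
  C_22 = (0.60)(0.75) − (-0.40)(-0.20) = 0.3700
  C_23 = −[(0.60)(-0.25) − (-0.40)(-0.20)] = 0.2300
  C_31 = (-0.40)(-0.25) − (-0.40)(1.00) = 0.5000
  C_32 = −[(0.60)(-0.25) − (-0.40)(-0.15)] = 0.2100
  C_33 = (0.60)(1.00) − (-0.40)(-0.15) = 0.5400
det(I−A) = Σ_j (I−A)_1j·C_1j = (0.60)(0.6875) + (-0.40)(0.1625) + (-0.40)(0.2375) = 0.2525
adj(I−A) = Cᵀ =
  [ 0.6875   0.4000   0.5000]
  [ 0.1625   0.3700   0.2100]
  [ 0.2375   0.2300   0.5400]
(I − A)⁻¹ = adj(I−A) / det(I−A) ≈
  [   2.7228     1.5842     1.9802]
  [   0.6436     1.4653     0.8317]
  [   0.9406     0.9109     2.1386]
x = (I − A)⁻¹ d = adj(I−A)·d / det(I−A), with det(I−A) = 0.2525:
  x_T = (0.6875·20 + 0.4000·60 + 0.5000·90) / 0.2525 = 82.75 / 0.2525 ≈ 327.723
  x_M = (0.1625·20 + 0.3700·60 + 0.2100·90) / 0.2525 = 44.35 / 0.2525 ≈ 175.644
  x_R = (0.2375·20 + 0.2300·60 + 0.5400·90) / 0.2525 = 67.15 / 0.2525 ≈ 265.941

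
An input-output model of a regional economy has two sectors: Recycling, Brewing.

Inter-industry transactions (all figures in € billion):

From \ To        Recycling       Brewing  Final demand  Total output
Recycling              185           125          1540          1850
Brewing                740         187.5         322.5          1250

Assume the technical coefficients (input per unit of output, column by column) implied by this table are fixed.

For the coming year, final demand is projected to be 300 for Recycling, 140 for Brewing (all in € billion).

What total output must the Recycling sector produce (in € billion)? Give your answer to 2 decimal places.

x_R = 371.03

Technical coefficients a_ij = z_ij / X_j:
  a_RR = 185/1850 = 0.10, a_BR = 740/1850 = 0.40
  a_RB = 125/1250 = 0.10, a_BB = 187.5/1250 = 0.15
I − A =
  [   0.90    -0.10]
  [  -0.40     0.85]
det(I−A) = (0.90)(0.85) − (-0.10)(-0.40) = 0.7250
adj(I−A) = [[0.85, 0.10], [0.40, 0.90]]
(I − A)⁻¹ = adj(I−A) / det(I−A) ≈
  [   1.1724     0.1379]
  [   0.5517     1.2414]
x = (I − A)⁻¹ d = adj(I−A)·d / det(I−A), with det(I−A) = 0.7250:
  x_R = (0.85·300 + 0.10·140) / 0.7250 = 269.00 / 0.7250 ≈ 371.03
  x_B = (0.40·300 + 0.90·140) / 0.7250 = 246.00 / 0.7250 ≈ 339.31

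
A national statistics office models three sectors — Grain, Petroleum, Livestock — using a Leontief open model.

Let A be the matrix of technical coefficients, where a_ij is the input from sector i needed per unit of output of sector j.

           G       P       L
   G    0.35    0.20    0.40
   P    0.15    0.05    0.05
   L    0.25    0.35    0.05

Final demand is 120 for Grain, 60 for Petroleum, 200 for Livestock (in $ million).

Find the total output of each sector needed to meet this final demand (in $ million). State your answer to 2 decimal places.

I − A =
  [   0.65    -0.20    -0.40]
  [  -0.15     0.95    -0.05]
  [  -0.25    -0.35     0.95]
Cofactors of I−A, C_ij = (−1)^(i+j)·(minor ij) (rows/columns in the sector order above):
  C_11 = (0.95)(0.95) − (-0.05)(-0.35) = 0.8850
  C_12 = −[(-0.15)(0.95) − (-0.05)(-0.25)] = 0.1550
  C_13 = (-0.15)(-0.35) − (0.95)(-0.25) = 0.2900
  C_21 = −[(-0.20)(0.95) − (-0.40)(-0.35)] = 0.3300
  C_22 = (0.65)(0.95) − (-0.40)(-0.25) = 0.5175
  C_23 = −[(0.65)(-0.35) − (-0.20)(-0.25)] = 0.2775
  C_31 = (-0.20)(-0.05) − (-0.40)(0.95) = 0.3900
  C_32 = −[(0.65)(-0.05) − (-0.40)(-0.15)] = 0.0925
  C_33 = (0.65)(0.95) − (-0.20)(-0.15) = 0.5875
det(I−A) = Σ_j (I−A)_1j·C_1j = (0.65)(0.8850) + (-0.20)(0.1550) + (-0.40)(0.2900) = 0.42825
adj(I−A) = Cᵀ =
  [ 0.8850   0.3300   0.3900]
  [ 0.1550   0.5175   0.0925]
  [ 0.2900   0.2775   0.5875]
(I − A)⁻¹ = adj(I−A) / det(I−A) ≈
  [   2.0665     0.7706     0.9107]
  [   0.3619     1.2084     0.2160]
  [   0.6772     0.6480     1.3719]
x = (I − A)⁻¹ d = adj(I−A)·d / det(I−A), with det(I−A) = 0.42825:
  x_G = (0.8850·120 + 0.3300·60 + 0.3900·200) / 0.42825 = 204.00 / 0.42825 ≈ 476.36
  x_P = (0.1550·120 + 0.5175·60 + 0.0925·200) / 0.42825 = 68.15 / 0.42825 ≈ 159.14
  x_L = (0.2900·120 + 0.2775·60 + 0.5875·200) / 0.42825 = 168.95 / 0.42825 ≈ 394.51

x_G = 476.36, x_P = 159.14, x_L = 394.51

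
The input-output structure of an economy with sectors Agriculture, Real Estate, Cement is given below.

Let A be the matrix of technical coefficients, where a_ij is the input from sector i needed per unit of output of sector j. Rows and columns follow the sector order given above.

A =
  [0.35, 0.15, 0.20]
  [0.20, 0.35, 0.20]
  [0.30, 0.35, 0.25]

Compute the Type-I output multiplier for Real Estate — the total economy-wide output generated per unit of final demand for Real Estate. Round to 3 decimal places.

I − A =
  [   0.65    -0.15    -0.20]
  [  -0.20     0.65    -0.20]
  [  -0.30    -0.35     0.75]
Cofactors of I−A, C_ij = (−1)^(i+j)·(minor ij) (rows/columns in the sector order above):
  C_11 = (0.65)(0.75) − (-0.20)(-0.35) = 0.4175
  C_12 = −[(-0.20)(0.75) − (-0.20)(-0.30)] = 0.2100
  C_13 = (-0.20)(-0.35) − (0.65)(-0.30) = 0.2650
  C_21 = −[(-0.15)(0.75) − (-0.20)(-0.35)] = 0.1825
  C_22 = (0.65)(0.75) − (-0.20)(-0.30) = 0.4275
  C_23 = −[(0.65)(-0.35) − (-0.15)(-0.30)] = 0.2725
  C_31 = (-0.15)(-0.20) − (-0.20)(0.65) = 0.1600
  C_32 = −[(0.65)(-0.20) − (-0.20)(-0.20)] = 0.1700
  C_33 = (0.65)(0.65) − (-0.15)(-0.20) = 0.3925
det(I−A) = Σ_j (I−A)_1j·C_1j = (0.65)(0.4175) + (-0.15)(0.2100) + (-0.20)(0.2650) = 0.186875
adj(I−A) = Cᵀ =
  [ 0.4175   0.1825   0.1600]
  [ 0.2100   0.4275   0.1700]
  [ 0.2650   0.2725   0.3925]
(I − A)⁻¹ = adj(I−A) / det(I−A) ≈
  [   2.2341     0.9766     0.8562]
  [   1.1237     2.2876     0.9097]
  [   1.4181     1.4582     2.1003]
The output multiplier for sector j is the column-j sum of the Leontief inverse (I − A)⁻¹ = adj(I−A) / det(I−A).
Column R of adj(I−A): (0.1825, 0.4275, 0.2725); det(I−A) = 0.186875.
m_R = (0.1825 + 0.4275 + 0.2725) / 0.186875 = 0.8825 / 0.186875 ≈ 4.722.

m_R = 4.722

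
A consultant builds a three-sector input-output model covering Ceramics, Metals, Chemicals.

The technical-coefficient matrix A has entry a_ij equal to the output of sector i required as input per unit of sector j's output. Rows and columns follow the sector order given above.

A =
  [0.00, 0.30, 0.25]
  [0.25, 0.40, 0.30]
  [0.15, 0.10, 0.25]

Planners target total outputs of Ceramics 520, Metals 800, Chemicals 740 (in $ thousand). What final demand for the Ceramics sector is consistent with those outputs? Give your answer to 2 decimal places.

d_1 = 95.00

I − A =
  [   1.00    -0.30    -0.25]
  [  -0.25     0.60    -0.30]
  [  -0.15    -0.10     0.75]
d = (I − A) x:
  d_1 = (+1.00)·520 + (-0.30)·800 + (-0.25)·740 = 95.00
  d_2 = (-0.25)·520 + (+0.60)·800 + (-0.30)·740 = 128.00
  d_3 = (-0.15)·520 + (-0.10)·800 + (+0.75)·740 = 397.00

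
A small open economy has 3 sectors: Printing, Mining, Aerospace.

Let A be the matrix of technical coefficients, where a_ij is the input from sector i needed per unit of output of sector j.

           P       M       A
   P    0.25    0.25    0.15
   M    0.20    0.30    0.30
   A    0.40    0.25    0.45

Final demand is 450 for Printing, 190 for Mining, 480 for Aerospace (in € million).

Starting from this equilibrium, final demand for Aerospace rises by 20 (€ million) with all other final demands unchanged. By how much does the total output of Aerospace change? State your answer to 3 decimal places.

Δx_A = 75.697

I − A =
  [   0.75    -0.25    -0.15]
  [  -0.20     0.70    -0.30]
  [  -0.40    -0.25     0.55]
Cofactors of I−A, C_ij = (−1)^(i+j)·(minor ij) (rows/columns in the sector order above):
  C_11 = (0.70)(0.55) − (-0.30)(-0.25) = 0.3100
  C_12 = −[(-0.20)(0.55) − (-0.30)(-0.40)] = 0.2300
  C_13 = (-0.20)(-0.25) − (0.70)(-0.40) = 0.3300
  C_21 = −[(-0.25)(0.55) − (-0.15)(-0.25)] = 0.1750
  C_22 = (0.75)(0.55) − (-0.15)(-0.40) = 0.3525
  C_23 = −[(0.75)(-0.25) − (-0.25)(-0.40)] = 0.2875
  C_31 = (-0.25)(-0.30) − (-0.15)(0.70) = 0.1800
  C_32 = −[(0.75)(-0.30) − (-0.15)(-0.20)] = 0.2550
  C_33 = (0.75)(0.70) − (-0.25)(-0.20) = 0.4750
det(I−A) = Σ_j (I−A)_1j·C_1j = (0.75)(0.3100) + (-0.25)(0.2300) + (-0.15)(0.3300) = 0.1255
adj(I−A) = Cᵀ =
  [ 0.3100   0.1750   0.1800]
  [ 0.2300   0.3525   0.2550]
  [ 0.3300   0.2875   0.4750]
(I − A)⁻¹ = adj(I−A) / det(I−A) ≈
  [   2.4701     1.3944     1.4343]
  [   1.8327     2.8088     2.0319]
  [   2.6295     2.2908     3.7849]
Δx = (I − A)⁻¹ Δd with Δd having +20 in the Aerospace component and 0 elsewhere.
So Δx_A = L_AA · (+20), where L_AA = adj(I−A)_AA / det(I−A) = 0.4750 / 0.1255.
Δx_A = 0.4750 × (+20) / 0.1255 = 9.50 / 0.1255 ≈ 75.697.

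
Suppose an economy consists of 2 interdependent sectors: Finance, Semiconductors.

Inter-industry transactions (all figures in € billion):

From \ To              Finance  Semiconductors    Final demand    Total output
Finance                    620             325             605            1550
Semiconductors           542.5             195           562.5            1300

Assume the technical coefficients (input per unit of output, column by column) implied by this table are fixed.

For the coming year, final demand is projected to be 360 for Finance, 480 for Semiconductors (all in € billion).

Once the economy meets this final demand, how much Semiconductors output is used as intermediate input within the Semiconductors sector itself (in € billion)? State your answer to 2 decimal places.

z_SS = 146.98

Technical coefficients a_ij = z_ij / X_j:
  a_FF = 620/1550 = 0.40, a_SF = 542.5/1550 = 0.35
  a_FS = 325/1300 = 0.25, a_SS = 195/1300 = 0.15
I − A =
  [   0.60    -0.25]
  [  -0.35     0.85]
det(I−A) = (0.60)(0.85) − (-0.25)(-0.35) = 0.4225
adj(I−A) = [[0.85, 0.25], [0.35, 0.60]]
(I − A)⁻¹ = adj(I−A) / det(I−A) ≈
  [   2.0118     0.5917]
  [   0.8284     1.4201]
First solve x = (I − A)⁻¹ d = adj(I−A)·d / det(I−A); in particular x_S = (0.35·360 + 0.60·480) / 0.4225 = 414.00 / 0.4225 ≈ 979.8817.
Intermediate flow from S to S: z_SS = a_SS · x_S = 0.15 × 414.00 / 0.4225 = 62.10 / 0.4225 ≈ 146.98.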